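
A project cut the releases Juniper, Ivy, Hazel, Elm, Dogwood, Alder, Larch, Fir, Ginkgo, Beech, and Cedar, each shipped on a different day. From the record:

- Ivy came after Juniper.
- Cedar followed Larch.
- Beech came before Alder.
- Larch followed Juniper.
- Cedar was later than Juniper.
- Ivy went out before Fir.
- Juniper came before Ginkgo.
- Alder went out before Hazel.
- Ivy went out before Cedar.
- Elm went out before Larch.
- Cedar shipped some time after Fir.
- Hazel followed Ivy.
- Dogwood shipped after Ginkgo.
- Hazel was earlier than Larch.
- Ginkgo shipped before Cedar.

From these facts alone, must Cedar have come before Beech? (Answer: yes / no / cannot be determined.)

Tracing the constraints gives Beech → Alder → Hazel → Larch → Cedar, so Beech must come before Cedar.
That means Cedar cannot be before Beech.

no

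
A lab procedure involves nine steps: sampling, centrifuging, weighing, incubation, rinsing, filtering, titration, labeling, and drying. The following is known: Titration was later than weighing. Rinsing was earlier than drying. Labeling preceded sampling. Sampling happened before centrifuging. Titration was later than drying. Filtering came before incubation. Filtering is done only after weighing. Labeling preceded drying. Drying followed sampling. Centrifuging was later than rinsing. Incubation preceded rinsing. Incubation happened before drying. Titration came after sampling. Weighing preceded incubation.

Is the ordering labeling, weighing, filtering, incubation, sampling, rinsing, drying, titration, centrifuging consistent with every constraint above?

yes

Check each stated constraint against the proposed order — e.g. labeling is ahead of drying; weighing is ahead of titration. Every pair is in the required order; nothing is violated.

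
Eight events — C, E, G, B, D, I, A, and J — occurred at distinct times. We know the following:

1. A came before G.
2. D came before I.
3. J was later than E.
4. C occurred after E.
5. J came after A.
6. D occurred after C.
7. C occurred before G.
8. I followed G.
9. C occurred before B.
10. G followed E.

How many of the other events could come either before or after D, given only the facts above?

4

Forced before D: C and E; forced after D: I.
That leaves A, B, G, and J with no forced order relative to D — 4.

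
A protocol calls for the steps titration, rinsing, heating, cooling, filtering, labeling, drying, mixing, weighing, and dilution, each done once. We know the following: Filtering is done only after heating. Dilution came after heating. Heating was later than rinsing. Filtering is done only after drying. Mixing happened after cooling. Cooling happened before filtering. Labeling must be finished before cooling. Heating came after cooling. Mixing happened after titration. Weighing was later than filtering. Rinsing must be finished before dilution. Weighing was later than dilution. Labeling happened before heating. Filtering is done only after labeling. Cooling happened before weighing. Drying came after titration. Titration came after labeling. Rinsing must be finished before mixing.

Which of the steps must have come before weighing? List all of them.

cooling, dilution, drying, filtering, heating, labeling, rinsing, titration

Directly stated before weighing: cooling, dilution, and filtering.
Drying reaches weighing via drying → filtering → weighing.
Heating reaches weighing via heating → filtering → weighing.
Labeling reaches weighing via labeling → filtering → weighing.
Likewise rinsing and titration each reach weighing by chaining the stated constraints.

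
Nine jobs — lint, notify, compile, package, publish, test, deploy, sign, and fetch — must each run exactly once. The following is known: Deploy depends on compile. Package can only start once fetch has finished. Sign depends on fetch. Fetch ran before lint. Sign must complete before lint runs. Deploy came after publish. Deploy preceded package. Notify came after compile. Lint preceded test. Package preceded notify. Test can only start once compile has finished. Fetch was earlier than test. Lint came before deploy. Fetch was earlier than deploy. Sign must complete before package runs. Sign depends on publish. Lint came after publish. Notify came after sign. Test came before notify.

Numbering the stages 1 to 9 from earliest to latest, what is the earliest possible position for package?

7

Compile, deploy, fetch, lint, publish, and sign must all come before package — 6 forced predecessors.
Nothing else is forced ahead of package, so its earliest slot is position 6 + 1 = 7.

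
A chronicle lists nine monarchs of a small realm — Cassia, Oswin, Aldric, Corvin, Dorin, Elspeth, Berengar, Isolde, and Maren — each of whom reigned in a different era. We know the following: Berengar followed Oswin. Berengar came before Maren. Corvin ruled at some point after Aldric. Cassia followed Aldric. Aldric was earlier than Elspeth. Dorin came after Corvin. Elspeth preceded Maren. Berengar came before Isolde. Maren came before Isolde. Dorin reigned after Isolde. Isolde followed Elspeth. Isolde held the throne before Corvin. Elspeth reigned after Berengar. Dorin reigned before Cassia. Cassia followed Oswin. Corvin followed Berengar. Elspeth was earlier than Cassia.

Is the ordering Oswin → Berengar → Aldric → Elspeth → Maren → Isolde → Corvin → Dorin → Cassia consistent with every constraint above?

yes

Check each stated constraint against the proposed order — e.g. Aldric is ahead of Cassia; Oswin is ahead of Cassia. Every pair is in the required order; nothing is violated.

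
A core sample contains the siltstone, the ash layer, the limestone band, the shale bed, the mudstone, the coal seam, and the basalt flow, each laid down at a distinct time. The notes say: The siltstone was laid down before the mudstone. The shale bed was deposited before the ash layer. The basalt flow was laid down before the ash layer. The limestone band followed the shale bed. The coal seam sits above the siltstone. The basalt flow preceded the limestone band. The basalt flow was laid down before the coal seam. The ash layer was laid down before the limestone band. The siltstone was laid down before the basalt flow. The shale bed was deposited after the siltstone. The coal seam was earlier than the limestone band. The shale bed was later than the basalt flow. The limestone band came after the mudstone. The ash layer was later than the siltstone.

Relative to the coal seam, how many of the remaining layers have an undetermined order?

3

Forced before the coal seam: the basalt flow and the siltstone; forced after the coal seam: the limestone band.
That leaves the ash layer, the mudstone, and the shale bed with no forced order relative to the coal seam — 3.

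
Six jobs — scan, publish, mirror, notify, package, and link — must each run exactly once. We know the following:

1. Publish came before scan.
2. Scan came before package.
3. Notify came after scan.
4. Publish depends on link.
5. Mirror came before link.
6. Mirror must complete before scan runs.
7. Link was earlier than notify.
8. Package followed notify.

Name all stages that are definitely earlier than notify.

link, mirror, publish, scan

Directly stated before notify: link and scan.
Mirror reaches notify via mirror → link → notify.
Publish reaches notify via publish → scan → notify.
No chain forces package ahead of notify.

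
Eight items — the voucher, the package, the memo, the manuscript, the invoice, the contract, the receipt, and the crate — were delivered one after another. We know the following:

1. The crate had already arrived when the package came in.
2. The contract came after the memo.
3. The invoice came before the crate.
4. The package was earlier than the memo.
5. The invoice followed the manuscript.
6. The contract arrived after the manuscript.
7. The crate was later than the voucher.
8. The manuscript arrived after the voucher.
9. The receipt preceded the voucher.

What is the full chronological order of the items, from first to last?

the receipt, the voucher, the manuscript, the invoice, the crate, the package, the memo, the contract

The constraints fix every adjacent pair, so only one ordering works:
the receipt → the voucher → the manuscript → the invoice → the crate → the package → the memo → the contract.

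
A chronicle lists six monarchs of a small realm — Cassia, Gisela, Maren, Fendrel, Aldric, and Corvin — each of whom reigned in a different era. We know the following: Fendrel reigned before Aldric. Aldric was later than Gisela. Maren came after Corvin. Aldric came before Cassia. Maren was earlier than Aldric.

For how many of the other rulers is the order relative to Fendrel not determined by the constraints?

Forced after Fendrel: Aldric and Cassia.
That leaves Corvin, Gisela, and Maren with no forced order relative to Fendrel — 3.

3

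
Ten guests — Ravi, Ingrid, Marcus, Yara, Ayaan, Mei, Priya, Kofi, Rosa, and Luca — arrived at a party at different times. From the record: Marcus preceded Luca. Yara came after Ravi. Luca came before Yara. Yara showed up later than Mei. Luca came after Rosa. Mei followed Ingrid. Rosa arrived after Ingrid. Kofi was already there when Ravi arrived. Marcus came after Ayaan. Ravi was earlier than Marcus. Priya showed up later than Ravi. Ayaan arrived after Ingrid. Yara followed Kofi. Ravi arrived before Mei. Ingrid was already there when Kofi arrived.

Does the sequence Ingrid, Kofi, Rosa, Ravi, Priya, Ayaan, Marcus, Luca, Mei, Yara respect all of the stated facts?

yes

Check each stated constraint against the proposed order — e.g. Kofi is ahead of Yara; Ingrid is ahead of Mei. Every pair is in the required order; nothing is violated.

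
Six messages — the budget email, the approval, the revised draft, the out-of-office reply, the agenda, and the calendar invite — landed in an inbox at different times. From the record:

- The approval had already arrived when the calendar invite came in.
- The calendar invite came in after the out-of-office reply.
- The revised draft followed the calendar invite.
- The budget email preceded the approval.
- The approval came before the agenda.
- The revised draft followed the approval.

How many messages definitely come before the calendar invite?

Directly stated before the calendar invite: the approval and the out-of-office reply.
The budget email reaches the calendar invite via the budget email → the approval → the calendar invite.
That's the approval, the budget email, and the out-of-office reply — 3 in all.

3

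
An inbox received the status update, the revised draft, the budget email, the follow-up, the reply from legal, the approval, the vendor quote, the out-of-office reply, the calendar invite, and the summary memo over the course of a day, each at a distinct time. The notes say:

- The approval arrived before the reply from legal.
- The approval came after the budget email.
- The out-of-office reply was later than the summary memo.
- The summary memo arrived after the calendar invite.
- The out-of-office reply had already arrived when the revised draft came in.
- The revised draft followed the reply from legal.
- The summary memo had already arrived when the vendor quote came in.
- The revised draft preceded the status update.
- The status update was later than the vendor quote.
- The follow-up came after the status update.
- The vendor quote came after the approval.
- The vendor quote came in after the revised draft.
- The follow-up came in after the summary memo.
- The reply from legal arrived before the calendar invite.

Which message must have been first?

the budget email

The budget email has a chain of constraints placing it before every other message, so the budget email must be first.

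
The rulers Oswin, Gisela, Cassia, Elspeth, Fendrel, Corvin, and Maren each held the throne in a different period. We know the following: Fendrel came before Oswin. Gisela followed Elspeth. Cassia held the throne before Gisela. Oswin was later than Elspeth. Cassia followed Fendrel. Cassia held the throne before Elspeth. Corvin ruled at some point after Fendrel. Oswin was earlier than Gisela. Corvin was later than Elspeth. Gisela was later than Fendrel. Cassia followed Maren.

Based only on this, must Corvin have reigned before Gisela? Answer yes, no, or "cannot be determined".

No chain of stated constraints runs from Corvin to Gisela, and none runs from Gisela to Corvin either.
So the relative order of Corvin and Gisela is not fixed by the given facts.

cannot be determined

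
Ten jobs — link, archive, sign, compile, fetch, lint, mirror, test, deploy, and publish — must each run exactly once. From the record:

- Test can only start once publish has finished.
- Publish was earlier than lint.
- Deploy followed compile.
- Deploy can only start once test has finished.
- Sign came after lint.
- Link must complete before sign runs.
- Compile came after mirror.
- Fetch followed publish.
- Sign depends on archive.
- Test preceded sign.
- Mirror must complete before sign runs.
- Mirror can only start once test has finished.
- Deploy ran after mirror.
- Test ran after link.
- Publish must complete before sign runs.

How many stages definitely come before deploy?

Directly stated before deploy: compile, mirror, and test.
Link reaches deploy via link → test → deploy.
Publish reaches deploy via publish → test → deploy.
That's compile, link, mirror, publish, and test — 5 in all.

5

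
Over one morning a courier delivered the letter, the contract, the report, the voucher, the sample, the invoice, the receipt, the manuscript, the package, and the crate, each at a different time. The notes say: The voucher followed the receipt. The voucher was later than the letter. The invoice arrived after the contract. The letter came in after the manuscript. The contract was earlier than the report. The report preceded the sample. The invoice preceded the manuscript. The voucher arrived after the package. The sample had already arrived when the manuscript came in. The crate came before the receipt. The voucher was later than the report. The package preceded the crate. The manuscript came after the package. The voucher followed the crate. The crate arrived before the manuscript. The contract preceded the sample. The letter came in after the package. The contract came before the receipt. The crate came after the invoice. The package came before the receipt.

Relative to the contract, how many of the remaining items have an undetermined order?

1

Forced after the contract: the crate, the invoice, the letter, the manuscript, the receipt, the report, the sample, and the voucher.
That leaves the package with no forced order relative to the contract — 1.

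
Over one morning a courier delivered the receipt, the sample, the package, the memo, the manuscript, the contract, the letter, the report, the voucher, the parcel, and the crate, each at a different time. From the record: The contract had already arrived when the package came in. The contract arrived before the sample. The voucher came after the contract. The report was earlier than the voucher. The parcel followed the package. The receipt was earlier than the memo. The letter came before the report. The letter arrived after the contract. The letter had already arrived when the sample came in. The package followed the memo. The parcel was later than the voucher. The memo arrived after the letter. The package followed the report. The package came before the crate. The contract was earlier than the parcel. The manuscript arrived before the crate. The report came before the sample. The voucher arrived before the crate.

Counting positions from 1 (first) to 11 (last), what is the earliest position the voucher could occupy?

4

The contract, the letter, and the report must all come before the voucher — 3 forced predecessors.
Nothing else is forced ahead of the voucher, so its earliest slot is position 3 + 1 = 4.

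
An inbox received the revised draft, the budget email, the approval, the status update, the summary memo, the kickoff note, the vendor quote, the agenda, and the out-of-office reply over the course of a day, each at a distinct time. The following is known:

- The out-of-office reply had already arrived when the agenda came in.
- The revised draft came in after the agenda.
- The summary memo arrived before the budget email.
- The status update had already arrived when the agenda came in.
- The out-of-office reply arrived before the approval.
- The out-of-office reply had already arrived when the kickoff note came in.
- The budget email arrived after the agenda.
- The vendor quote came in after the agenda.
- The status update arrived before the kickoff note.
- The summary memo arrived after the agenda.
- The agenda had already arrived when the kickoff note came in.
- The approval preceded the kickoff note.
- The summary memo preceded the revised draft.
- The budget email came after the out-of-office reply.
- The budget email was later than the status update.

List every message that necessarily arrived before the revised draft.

the agenda, the out-of-office reply, the status update, the summary memo

Directly stated before the revised draft: the agenda and the summary memo.
The out-of-office reply reaches the revised draft via the out-of-office reply → the agenda → the revised draft.
The status update reaches the revised draft via the status update → the agenda → the revised draft.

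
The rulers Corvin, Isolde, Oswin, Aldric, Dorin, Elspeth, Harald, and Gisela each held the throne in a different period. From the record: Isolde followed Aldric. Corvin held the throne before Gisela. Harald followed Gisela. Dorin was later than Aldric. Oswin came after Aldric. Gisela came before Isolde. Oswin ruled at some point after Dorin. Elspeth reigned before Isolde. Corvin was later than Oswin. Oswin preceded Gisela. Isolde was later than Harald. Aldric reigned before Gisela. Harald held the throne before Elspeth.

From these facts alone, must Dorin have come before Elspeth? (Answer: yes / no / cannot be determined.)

yes

Chain the constraints: Dorin → Oswin → Gisela → Harald → Elspeth. Each link is directly stated, so Dorin comes before Elspeth.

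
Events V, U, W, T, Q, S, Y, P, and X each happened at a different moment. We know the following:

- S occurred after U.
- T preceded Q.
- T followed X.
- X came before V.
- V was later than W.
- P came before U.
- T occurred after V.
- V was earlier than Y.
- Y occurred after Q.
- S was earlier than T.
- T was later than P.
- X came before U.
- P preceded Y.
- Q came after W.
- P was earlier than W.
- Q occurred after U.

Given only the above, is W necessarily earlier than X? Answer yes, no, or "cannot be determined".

cannot be determined

No chain of stated constraints runs from W to X, and none runs from X to W either.
So the relative order of W and X is not fixed by the given facts.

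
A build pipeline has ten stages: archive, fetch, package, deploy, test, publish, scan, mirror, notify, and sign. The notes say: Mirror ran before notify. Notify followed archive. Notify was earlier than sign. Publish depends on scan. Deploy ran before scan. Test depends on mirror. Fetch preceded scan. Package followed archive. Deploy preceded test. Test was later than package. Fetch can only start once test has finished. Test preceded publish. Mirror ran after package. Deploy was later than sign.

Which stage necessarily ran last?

Every other stage has a chain of constraints placing it before publish, so publish is last.

publish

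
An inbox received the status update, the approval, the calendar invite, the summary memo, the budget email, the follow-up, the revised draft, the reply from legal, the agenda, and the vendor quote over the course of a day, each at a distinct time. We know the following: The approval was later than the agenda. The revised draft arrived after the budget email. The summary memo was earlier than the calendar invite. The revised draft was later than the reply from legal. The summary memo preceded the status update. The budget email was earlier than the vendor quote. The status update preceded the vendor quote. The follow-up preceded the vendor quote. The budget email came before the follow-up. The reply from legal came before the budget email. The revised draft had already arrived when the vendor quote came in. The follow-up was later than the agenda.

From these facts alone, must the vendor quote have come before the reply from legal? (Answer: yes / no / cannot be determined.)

no

Tracing the constraints gives the reply from legal → the budget email → the vendor quote, so the reply from legal must come before the vendor quote.
That means the vendor quote cannot be before the reply from legal.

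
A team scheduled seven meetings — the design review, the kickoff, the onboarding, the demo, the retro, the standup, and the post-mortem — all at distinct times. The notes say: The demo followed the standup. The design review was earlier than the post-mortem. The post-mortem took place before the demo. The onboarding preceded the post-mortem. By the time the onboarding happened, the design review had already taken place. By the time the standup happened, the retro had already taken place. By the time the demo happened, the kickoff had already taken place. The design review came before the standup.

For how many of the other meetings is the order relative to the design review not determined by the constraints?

Forced after the design review: the demo, the onboarding, the post-mortem, and the standup.
That leaves the kickoff and the retro with no forced order relative to the design review — 2.

2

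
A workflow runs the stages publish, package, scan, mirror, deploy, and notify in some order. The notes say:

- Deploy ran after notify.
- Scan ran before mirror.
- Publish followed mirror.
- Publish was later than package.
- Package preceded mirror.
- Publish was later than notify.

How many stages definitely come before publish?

4

Directly stated before publish: mirror, notify, and package.
Scan reaches publish via scan → mirror → publish.
That's mirror, notify, package, and scan — 4 in all.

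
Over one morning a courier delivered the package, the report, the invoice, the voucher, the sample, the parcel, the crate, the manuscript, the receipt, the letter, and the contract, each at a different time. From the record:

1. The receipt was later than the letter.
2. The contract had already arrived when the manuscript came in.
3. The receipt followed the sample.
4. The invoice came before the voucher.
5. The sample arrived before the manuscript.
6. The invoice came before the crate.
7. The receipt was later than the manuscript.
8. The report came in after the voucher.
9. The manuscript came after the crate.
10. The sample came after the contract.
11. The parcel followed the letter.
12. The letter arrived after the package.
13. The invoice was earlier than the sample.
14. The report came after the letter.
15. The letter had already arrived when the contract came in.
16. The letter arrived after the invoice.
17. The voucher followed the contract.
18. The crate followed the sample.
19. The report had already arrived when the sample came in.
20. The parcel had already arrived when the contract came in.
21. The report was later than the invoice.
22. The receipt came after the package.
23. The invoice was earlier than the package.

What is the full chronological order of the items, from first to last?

The constraints fix every adjacent pair, so only one ordering works:
the invoice → the package → the letter → the parcel → the contract → the voucher → the report → the sample → the crate → the manuscript → the receipt.

the invoice, the package, the letter, the parcel, the contract, the voucher, the report, the sample, the crate, the manuscript, the receipt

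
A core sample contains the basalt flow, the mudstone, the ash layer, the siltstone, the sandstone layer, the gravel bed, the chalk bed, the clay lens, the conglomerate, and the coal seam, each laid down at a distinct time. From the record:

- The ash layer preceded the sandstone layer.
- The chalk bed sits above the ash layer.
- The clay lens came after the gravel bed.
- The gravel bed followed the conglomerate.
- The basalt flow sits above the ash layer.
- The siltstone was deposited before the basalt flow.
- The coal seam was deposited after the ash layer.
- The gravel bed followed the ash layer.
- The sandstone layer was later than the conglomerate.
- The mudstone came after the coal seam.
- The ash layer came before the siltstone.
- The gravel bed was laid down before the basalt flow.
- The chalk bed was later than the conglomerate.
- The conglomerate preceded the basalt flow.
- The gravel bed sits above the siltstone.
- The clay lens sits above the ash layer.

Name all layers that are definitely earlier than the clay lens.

Directly stated before the clay lens: the ash layer and the gravel bed.
The conglomerate reaches the clay lens via the conglomerate → the gravel bed → the clay lens.
The siltstone reaches the clay lens via the siltstone → the gravel bed → the clay lens.
No chain forces the coal seam (or any of the others) ahead of the clay lens.

the ash layer, the conglomerate, the gravel bed, the siltstone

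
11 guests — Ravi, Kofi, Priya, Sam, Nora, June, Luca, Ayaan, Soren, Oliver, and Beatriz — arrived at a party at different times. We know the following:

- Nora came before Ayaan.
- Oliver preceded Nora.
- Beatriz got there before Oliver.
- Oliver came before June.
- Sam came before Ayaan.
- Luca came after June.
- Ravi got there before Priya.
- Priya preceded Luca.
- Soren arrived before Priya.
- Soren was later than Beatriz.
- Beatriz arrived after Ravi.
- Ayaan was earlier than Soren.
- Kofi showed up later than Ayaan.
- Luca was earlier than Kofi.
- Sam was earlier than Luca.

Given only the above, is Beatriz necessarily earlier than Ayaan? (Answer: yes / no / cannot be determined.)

Chain the constraints: Beatriz → Oliver → Nora → Ayaan. Each link is directly stated, so Beatriz comes before Ayaan.

yes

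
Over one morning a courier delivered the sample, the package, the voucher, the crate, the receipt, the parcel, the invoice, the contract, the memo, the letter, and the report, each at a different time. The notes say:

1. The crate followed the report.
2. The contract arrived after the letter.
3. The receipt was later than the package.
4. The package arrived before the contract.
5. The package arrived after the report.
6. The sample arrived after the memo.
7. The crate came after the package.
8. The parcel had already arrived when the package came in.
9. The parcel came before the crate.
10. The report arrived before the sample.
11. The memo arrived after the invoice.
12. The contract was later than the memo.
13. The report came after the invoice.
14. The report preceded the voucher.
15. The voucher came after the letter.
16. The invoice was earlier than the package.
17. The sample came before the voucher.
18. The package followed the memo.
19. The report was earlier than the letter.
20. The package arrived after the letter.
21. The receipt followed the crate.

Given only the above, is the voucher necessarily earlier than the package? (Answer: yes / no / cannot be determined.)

No chain of stated constraints runs from the voucher to the package, and none runs from the package to the voucher either.
So the relative order of the voucher and the package is not fixed by the given facts.

cannot be determined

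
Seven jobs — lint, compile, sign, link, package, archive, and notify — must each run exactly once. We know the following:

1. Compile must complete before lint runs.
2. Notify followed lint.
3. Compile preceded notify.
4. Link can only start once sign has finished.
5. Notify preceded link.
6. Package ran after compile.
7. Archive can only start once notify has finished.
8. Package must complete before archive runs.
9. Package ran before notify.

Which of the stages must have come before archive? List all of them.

compile, lint, notify, package

Directly stated before archive: notify and package.
Compile reaches archive via compile → notify → archive.
Lint reaches archive via lint → notify → archive.
No chain forces sign (or any of the others) ahead of archive.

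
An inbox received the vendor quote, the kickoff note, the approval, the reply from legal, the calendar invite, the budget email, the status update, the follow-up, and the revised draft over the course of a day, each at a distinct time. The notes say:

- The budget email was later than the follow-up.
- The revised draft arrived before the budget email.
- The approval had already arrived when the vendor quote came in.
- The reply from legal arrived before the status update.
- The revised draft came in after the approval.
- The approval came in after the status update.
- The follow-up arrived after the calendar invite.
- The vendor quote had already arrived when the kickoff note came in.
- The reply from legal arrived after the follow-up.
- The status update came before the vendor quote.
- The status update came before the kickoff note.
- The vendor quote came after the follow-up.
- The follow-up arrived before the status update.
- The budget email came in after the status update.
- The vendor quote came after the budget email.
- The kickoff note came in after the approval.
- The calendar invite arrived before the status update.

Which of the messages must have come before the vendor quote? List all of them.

Directly stated before the vendor quote: the approval, the budget email, the follow-up, and the status update.
The calendar invite reaches the vendor quote via the calendar invite → the follow-up → the vendor quote.
The reply from legal reaches the vendor quote via the reply from legal → the status update → the vendor quote.
The revised draft reaches the vendor quote via the revised draft → the budget email → the vendor quote.

the approval, the budget email, the calendar invite, the follow-up, the reply from legal, the revised draft, the status update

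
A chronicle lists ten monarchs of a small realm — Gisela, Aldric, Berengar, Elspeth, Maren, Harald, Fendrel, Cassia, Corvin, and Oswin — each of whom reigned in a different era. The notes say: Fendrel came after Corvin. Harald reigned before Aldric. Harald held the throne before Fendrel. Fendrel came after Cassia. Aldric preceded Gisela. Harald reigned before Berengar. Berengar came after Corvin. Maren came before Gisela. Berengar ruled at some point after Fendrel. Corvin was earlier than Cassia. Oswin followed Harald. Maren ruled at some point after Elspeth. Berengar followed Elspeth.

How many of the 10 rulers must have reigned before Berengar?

Directly stated before Berengar: Corvin, Elspeth, Fendrel, and Harald.
Cassia reaches Berengar via Cassia → Fendrel → Berengar.
No chain forces Oswin (or any of the others) ahead of Berengar.
That's Cassia, Corvin, Elspeth, Fendrel, and Harald — 5 in all.

5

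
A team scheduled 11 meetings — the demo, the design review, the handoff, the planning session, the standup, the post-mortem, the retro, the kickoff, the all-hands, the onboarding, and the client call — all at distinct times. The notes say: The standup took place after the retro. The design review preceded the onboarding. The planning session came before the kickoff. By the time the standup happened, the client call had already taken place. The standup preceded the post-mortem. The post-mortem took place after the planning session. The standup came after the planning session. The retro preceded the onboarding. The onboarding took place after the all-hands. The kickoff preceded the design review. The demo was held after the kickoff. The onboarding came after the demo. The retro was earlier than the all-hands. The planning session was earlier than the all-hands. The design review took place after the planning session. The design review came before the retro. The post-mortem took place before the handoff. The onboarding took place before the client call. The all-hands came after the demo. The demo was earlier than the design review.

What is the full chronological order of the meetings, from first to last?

The constraints fix every adjacent pair, so only one ordering works:
the planning session → the kickoff → the demo → the design review → the retro → the all-hands → the onboarding → the client call → the standup → the post-mortem → the handoff.

the planning session, the kickoff, the demo, the design review, the retro, the all-hands, the onboarding, the client call, the standup, the post-mortem, the handoff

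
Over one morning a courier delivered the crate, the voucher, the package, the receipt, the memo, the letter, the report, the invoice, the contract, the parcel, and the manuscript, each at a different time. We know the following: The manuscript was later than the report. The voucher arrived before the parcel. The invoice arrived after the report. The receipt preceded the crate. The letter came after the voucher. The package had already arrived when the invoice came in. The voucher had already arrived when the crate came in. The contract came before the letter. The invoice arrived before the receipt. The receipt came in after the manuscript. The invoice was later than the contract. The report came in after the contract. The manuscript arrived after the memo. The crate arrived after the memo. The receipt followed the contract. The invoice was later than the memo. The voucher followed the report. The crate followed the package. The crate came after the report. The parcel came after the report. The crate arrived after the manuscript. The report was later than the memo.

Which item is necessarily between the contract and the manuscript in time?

Tracing the constraints gives the contract → the report → the manuscript, so the report sits after the contract and before the manuscript.
No other item is forced both after the contract and before the manuscript.

the report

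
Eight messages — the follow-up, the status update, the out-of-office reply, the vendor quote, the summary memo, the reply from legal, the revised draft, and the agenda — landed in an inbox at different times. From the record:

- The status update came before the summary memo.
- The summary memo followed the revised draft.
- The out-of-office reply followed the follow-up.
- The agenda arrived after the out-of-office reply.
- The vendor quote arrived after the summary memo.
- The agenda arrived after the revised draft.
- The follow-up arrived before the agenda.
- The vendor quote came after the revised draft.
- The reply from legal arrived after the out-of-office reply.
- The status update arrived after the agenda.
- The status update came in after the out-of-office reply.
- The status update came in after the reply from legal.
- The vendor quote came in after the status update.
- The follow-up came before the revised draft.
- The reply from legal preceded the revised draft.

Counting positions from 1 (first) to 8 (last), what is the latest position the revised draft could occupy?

The revised draft must come before the agenda, the status update, the summary memo, and the vendor quote — 4 messages forced after it.
Everything else can be placed before the revised draft in some valid order, so the revised draft can sit as late as position 8 − 4 = 4.

4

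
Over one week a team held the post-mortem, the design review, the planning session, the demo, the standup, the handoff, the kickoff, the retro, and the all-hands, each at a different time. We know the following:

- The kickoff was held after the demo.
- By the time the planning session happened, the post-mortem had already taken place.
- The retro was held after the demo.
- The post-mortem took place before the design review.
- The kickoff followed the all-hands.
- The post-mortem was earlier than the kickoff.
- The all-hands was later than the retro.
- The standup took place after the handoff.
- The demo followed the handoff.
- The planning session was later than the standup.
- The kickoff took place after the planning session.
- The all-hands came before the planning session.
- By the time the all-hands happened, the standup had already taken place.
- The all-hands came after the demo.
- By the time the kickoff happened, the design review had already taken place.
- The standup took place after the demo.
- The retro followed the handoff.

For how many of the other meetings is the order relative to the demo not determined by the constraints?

2

Forced before the demo: the handoff; forced after the demo: the all-hands, the kickoff, the planning session, the retro, and the standup.
That leaves the design review and the post-mortem with no forced order relative to the demo — 2.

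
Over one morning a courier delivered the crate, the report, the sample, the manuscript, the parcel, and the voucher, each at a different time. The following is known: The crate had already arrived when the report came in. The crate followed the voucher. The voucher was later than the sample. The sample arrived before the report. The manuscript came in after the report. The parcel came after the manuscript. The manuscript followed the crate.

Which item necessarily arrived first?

the sample

The sample has a chain of constraints placing it before every other item, so the sample must be first.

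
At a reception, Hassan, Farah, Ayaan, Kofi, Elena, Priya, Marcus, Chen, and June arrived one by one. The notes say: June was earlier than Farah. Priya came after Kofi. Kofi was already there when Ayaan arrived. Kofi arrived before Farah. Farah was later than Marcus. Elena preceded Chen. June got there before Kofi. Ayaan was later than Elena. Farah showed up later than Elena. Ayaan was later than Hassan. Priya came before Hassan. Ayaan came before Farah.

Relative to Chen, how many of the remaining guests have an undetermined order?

Forced before Chen: Elena.
That leaves Ayaan, Farah, Hassan, June, Kofi, Marcus, and Priya with no forced order relative to Chen — 7.

7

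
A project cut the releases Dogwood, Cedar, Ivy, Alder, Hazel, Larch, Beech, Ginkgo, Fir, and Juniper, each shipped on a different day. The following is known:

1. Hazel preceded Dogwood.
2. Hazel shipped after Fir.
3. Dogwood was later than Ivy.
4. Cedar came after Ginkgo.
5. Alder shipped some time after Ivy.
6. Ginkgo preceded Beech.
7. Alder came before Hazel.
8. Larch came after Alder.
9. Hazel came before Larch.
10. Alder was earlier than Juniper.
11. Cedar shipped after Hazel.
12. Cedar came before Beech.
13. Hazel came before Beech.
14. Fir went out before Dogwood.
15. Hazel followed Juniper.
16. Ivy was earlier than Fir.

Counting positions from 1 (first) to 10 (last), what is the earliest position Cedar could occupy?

Alder, Fir, Ginkgo, Hazel, Ivy, and Juniper must all come before Cedar — 6 forced predecessors.
Nothing else is forced ahead of Cedar, so its earliest slot is position 6 + 1 = 7.

7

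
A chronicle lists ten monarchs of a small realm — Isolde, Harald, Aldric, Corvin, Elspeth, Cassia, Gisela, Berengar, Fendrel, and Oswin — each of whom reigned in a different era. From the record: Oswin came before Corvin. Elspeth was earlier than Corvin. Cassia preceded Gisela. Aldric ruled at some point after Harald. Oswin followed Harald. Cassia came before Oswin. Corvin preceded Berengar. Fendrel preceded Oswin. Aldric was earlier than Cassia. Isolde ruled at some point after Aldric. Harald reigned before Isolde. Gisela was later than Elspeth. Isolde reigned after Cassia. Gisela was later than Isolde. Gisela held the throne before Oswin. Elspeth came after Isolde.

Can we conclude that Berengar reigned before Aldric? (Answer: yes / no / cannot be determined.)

Tracing the constraints gives Aldric → Cassia → Oswin → Corvin → Berengar, so Aldric must come before Berengar.
That means Berengar cannot be before Aldric.

no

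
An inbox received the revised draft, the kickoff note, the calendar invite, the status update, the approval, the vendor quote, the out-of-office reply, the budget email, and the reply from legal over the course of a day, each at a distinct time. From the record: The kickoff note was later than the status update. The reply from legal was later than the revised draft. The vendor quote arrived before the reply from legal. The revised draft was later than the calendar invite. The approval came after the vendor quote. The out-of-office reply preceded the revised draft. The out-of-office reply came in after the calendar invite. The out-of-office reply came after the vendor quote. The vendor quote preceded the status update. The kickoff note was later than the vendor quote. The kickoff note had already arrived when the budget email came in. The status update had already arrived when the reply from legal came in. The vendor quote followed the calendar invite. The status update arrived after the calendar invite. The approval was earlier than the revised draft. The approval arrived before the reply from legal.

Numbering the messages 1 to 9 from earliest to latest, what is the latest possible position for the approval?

The approval must come before the reply from legal and the revised draft — 2 messages forced after it.
Everything else can be placed before the approval in some valid order, so the approval can sit as late as position 9 − 2 = 7.

7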